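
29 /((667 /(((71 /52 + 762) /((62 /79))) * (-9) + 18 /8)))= -28215891 /74152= -380.51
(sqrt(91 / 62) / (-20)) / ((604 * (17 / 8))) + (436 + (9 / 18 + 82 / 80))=437.52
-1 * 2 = -2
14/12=7/6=1.17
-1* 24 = -24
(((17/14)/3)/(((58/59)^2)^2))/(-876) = -205995137/416356520832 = -0.00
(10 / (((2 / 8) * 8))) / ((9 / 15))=25 / 3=8.33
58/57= 1.02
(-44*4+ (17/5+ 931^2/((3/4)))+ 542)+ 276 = 17344901/15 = 1156326.73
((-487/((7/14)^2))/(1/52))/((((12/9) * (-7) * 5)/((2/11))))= 151944/385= 394.66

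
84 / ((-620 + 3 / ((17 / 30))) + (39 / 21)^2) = -69972 / 509177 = -0.14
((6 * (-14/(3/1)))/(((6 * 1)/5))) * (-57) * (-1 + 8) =9310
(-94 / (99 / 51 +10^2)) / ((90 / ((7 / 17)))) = -329 / 77985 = -0.00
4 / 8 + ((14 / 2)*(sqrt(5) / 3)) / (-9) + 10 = 21 / 2 - 7*sqrt(5) / 27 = 9.92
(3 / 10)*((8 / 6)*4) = 1.60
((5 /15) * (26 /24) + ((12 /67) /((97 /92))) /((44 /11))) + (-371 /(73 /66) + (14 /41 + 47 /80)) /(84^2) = 0.36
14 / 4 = 7 / 2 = 3.50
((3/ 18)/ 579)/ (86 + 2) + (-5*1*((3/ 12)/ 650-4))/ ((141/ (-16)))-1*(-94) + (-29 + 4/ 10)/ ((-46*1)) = 1983809617457/ 21480853680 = 92.35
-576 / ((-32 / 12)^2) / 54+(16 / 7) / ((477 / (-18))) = -1177 / 742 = -1.59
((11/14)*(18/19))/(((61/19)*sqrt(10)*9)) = 11*sqrt(10)/4270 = 0.01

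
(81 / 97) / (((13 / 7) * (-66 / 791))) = -149499 / 27742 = -5.39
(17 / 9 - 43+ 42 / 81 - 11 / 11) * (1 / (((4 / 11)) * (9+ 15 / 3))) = -12353 / 1512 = -8.17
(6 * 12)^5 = 1934917632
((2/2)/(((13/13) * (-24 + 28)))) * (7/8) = 7/32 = 0.22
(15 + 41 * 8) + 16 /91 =31229 /91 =343.18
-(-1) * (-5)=-5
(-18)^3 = -5832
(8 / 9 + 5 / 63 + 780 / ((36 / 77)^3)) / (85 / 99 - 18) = -2285237537 / 5131728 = -445.32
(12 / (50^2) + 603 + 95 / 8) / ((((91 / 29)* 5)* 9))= 89157571 / 20475000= 4.35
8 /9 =0.89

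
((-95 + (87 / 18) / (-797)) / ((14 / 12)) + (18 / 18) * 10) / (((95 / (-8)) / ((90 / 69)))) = 19129392 / 2438023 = 7.85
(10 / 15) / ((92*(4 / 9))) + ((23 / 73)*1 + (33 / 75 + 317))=106707627 / 335800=317.77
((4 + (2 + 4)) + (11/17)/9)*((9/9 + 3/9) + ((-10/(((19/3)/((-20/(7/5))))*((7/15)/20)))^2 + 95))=3745016011144589/397843299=9413294.18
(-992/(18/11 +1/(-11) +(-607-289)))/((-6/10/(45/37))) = -818400/364043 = -2.25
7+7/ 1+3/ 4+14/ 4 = 73/ 4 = 18.25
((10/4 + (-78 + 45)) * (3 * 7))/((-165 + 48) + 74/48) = 15372/2771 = 5.55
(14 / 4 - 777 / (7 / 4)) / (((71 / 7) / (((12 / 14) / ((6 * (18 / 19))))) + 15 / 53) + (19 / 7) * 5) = -6210169 / 1143596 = -5.43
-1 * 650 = -650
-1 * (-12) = 12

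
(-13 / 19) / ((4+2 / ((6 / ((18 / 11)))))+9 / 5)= -715 / 6631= -0.11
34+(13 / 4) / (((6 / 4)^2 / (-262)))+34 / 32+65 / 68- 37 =-928835 / 2448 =-379.43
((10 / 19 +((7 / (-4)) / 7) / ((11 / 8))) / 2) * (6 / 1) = 216 / 209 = 1.03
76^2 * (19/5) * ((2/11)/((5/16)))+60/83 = 291496564/22825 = 12770.93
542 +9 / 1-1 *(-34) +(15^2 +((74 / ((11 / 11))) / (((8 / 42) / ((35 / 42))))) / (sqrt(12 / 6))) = 1295 *sqrt(2) / 8 +810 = 1038.93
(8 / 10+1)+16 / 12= 47 / 15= 3.13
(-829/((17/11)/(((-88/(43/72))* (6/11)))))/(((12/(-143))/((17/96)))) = -3912051/43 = -90977.93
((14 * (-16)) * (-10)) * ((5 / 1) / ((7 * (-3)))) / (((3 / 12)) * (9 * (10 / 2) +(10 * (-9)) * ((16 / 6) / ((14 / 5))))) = 8960 / 171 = 52.40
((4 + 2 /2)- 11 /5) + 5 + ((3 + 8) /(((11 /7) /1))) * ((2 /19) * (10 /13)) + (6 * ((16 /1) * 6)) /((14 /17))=6118891 /8645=707.80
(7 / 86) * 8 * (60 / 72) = 70 / 129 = 0.54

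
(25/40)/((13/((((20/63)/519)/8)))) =25/6800976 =0.00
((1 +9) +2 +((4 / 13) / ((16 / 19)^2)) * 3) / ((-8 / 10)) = -55335 / 3328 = -16.63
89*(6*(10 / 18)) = 890 / 3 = 296.67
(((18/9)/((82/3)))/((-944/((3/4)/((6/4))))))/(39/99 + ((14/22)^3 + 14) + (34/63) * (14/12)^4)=-2910897/1175564690812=-0.00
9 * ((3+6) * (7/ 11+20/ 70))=5751/ 77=74.69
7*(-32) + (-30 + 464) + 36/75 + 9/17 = 89679/425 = 211.01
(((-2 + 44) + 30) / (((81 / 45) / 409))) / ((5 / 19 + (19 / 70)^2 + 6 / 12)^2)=141802099600000 / 6069812281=23361.86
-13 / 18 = -0.72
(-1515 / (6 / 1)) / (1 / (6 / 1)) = -1515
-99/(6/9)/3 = -99/2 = -49.50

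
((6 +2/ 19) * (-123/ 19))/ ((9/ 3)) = -4756/ 361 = -13.17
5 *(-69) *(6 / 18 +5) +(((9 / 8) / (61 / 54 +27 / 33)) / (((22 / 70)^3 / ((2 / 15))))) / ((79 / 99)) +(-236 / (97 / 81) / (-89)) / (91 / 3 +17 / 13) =-1836.82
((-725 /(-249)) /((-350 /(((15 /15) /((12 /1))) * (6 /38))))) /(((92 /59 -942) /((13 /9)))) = 0.00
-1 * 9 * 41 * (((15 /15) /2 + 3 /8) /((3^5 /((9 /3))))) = -287 /72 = -3.99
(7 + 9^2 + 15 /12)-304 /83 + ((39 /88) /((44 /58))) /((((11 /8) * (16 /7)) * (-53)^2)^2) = 52522073379019217 /613666315689152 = 85.59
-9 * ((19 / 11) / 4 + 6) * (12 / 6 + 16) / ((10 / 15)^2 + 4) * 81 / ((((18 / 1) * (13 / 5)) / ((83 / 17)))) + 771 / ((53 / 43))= -5588862261 / 4122976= -1355.54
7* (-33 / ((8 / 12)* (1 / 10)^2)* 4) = -138600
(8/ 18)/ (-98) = -2/ 441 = -0.00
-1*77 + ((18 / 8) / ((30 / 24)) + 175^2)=152749 / 5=30549.80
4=4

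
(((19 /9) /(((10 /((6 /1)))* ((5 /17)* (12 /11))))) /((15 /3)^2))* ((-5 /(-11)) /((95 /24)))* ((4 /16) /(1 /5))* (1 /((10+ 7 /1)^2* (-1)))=-1 /12750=-0.00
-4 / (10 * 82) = -1 / 205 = -0.00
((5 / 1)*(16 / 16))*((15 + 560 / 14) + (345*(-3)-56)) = -5180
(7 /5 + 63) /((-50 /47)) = -60.54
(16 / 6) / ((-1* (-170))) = 4 / 255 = 0.02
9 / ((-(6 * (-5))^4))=-1 / 90000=-0.00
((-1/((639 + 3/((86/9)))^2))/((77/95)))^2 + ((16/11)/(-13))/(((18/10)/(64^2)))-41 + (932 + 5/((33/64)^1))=455059228972353063773313847/704328627902267943291717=646.09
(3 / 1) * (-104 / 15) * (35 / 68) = -182 / 17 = -10.71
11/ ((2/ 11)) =121/ 2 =60.50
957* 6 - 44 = 5698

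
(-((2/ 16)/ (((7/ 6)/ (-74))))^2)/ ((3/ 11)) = -45177/ 196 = -230.49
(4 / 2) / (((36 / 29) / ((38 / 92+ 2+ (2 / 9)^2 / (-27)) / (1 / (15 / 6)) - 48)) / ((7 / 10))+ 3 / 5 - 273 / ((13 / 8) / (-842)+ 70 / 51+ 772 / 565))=-9107223050922034570 / 451658309569328527629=-0.02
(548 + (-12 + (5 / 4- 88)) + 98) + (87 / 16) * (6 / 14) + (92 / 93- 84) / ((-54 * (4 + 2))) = 463894909 / 843696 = 549.84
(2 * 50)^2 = 10000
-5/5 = -1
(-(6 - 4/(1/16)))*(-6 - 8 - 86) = -5800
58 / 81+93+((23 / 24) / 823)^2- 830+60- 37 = -2504535054695 / 3511273536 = -713.28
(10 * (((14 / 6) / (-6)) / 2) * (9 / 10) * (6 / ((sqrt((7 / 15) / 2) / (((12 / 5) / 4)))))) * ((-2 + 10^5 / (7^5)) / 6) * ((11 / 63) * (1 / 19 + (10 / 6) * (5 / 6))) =-9473981 * sqrt(210) / 63530460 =-2.16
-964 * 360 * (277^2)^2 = -2043142279604640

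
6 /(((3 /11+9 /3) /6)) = 11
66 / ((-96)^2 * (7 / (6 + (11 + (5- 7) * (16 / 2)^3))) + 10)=-33231 / 27221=-1.22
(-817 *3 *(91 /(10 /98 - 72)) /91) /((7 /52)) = 68628 /271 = 253.24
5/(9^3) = 5/729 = 0.01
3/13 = 0.23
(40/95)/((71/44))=352/1349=0.26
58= 58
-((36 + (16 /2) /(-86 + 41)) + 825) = -860.82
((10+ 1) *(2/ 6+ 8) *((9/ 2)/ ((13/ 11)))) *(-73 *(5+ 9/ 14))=-52335525/ 364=-143778.91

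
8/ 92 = 2/ 23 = 0.09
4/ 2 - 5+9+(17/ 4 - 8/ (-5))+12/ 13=3321/ 260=12.77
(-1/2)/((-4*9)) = 1/72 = 0.01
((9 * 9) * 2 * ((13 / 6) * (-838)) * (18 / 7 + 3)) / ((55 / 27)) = -309727314 / 385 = -804486.53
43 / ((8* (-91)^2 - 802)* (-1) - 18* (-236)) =-43 / 61198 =-0.00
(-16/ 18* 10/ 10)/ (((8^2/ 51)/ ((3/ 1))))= -17/ 8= -2.12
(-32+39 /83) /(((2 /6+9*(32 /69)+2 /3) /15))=-902865 /9877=-91.41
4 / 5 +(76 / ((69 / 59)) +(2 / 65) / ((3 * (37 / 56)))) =3639784 / 55315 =65.80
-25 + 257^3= 16974568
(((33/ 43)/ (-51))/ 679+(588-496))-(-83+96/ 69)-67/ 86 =3946054845/ 22832054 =172.83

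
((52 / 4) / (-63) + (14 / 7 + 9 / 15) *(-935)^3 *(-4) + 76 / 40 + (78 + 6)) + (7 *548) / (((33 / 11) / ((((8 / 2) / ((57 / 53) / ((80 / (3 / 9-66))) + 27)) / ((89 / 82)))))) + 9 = 52782687101101915801 / 6209023590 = 8500964175.13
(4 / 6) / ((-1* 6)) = -1 / 9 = -0.11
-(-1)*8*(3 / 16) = 3 / 2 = 1.50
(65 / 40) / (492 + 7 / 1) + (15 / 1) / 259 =63247 / 1033928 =0.06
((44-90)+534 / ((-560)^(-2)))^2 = 28043640007221316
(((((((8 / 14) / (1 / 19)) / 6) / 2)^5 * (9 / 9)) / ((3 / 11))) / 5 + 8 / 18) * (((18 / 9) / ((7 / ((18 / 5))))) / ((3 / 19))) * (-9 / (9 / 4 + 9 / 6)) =-13.90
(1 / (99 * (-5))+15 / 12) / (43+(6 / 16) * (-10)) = 2471 / 77715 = 0.03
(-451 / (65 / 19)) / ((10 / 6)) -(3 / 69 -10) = -516836 / 7475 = -69.14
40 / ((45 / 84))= 224 / 3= 74.67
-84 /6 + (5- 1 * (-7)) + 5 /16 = -27 /16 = -1.69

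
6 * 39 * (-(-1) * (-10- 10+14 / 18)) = -4498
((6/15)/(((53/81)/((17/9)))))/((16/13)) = 1989/2120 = 0.94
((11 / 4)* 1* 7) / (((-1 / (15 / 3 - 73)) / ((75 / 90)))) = 6545 / 6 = 1090.83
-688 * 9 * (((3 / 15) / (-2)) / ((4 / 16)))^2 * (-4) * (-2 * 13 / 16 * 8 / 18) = -71552 / 25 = -2862.08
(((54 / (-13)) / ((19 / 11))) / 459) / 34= -11 / 71383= -0.00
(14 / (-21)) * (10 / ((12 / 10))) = -50 / 9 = -5.56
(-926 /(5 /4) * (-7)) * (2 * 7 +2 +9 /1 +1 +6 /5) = 3526208 /25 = 141048.32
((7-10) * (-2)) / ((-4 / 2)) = -3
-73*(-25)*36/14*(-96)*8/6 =-600685.71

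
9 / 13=0.69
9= 9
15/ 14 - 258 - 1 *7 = -3695/ 14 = -263.93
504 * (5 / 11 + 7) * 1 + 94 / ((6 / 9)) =42879 / 11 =3898.09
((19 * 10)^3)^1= 6859000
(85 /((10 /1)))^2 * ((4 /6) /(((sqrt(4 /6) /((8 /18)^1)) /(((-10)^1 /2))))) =-1445 * sqrt(6) /27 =-131.09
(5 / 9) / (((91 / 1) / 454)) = 2.77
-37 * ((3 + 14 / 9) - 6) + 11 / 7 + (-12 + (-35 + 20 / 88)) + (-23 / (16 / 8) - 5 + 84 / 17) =-39062 / 11781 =-3.32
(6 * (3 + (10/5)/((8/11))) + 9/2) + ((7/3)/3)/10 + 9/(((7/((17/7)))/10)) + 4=327673/4410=74.30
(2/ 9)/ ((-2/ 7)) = -7/ 9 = -0.78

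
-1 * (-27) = 27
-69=-69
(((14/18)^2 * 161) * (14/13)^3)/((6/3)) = 60.82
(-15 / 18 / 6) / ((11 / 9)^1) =-5 / 44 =-0.11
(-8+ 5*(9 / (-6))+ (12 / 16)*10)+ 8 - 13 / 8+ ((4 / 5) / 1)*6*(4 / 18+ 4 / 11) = 1567 / 1320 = 1.19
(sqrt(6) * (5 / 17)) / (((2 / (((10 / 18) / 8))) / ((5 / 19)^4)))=15625 * sqrt(6) / 319025808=0.00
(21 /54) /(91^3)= 1 /1937754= 0.00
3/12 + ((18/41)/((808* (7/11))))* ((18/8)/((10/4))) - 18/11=-17672269/12754280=-1.39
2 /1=2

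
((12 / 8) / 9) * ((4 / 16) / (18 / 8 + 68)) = 1 / 1686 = 0.00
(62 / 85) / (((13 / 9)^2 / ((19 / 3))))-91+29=-858824 / 14365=-59.79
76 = 76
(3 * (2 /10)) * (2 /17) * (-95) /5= -114 /85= -1.34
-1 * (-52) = 52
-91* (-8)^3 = 46592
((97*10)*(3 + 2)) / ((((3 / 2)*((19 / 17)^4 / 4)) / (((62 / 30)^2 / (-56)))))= -15571154114 / 24630669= -632.19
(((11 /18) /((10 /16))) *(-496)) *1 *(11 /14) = -120032 /315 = -381.05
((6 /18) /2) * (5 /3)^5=3125 /1458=2.14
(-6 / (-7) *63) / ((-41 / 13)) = -17.12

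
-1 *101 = -101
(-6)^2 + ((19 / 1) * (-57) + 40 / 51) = -53357 / 51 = -1046.22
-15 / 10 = -1.50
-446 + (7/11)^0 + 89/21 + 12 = -9004/21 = -428.76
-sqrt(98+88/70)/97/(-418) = 3 * sqrt(13510)/1419110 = 0.00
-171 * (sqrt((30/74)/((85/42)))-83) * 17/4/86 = 241281/344-513 * sqrt(8806)/12728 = 697.62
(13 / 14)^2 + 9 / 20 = 643 / 490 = 1.31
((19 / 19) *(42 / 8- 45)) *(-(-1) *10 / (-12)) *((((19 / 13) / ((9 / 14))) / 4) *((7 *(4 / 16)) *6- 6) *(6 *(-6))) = -317205 / 104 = -3050.05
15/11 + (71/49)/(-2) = 689/1078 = 0.64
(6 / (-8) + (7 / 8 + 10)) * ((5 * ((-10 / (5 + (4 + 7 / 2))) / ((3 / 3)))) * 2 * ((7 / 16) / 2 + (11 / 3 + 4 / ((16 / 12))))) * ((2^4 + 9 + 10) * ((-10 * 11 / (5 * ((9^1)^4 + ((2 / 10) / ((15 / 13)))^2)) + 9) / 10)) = -10369993870971 / 590492704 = -17561.60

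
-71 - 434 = -505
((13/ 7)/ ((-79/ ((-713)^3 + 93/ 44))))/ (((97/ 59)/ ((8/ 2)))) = 12232539518225/ 590051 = 20731325.80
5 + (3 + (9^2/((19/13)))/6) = 655/38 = 17.24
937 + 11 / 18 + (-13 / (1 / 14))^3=-108497347 / 18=-6027630.39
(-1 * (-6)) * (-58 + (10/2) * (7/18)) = -1009/3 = -336.33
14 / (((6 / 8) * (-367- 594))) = -56 / 2883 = -0.02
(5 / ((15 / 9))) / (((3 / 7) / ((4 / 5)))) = 28 / 5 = 5.60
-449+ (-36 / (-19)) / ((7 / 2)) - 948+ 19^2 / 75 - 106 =-14939012 / 9975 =-1497.65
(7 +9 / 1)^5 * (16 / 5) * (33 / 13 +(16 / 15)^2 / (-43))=5300711063552 / 628875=8428878.65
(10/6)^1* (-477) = -795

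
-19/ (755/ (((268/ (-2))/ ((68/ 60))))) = 7638/ 2567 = 2.98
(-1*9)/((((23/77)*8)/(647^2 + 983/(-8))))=-2320087077/1472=-1576146.11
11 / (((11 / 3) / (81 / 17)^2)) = 19683 / 289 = 68.11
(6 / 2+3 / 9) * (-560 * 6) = -11200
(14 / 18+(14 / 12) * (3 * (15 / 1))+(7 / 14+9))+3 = 592 / 9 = 65.78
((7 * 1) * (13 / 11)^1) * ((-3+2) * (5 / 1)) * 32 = -14560 / 11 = -1323.64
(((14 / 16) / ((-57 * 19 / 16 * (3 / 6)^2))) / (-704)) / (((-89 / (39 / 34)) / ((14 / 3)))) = -637 / 144194952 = -0.00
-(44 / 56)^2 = -121 / 196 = -0.62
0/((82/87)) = 0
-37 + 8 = -29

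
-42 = -42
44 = 44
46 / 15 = 3.07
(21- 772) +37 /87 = -65300 /87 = -750.57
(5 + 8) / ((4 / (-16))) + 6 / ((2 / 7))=-31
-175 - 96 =-271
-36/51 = -12/17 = -0.71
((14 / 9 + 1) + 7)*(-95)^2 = 86238.89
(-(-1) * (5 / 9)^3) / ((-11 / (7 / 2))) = -875 / 16038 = -0.05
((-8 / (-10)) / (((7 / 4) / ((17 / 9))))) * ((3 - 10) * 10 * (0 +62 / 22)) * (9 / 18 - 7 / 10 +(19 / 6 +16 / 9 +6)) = -8153744 / 4455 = -1830.25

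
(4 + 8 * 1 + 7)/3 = 19/3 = 6.33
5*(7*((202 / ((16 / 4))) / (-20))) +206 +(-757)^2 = 573166.62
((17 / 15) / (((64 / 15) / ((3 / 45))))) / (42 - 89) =-17 / 45120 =-0.00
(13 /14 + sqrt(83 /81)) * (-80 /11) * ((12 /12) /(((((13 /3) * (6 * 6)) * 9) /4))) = -0.04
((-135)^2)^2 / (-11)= -332150625 / 11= -30195511.36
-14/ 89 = -0.16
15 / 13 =1.15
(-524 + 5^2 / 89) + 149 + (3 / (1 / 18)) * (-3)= -47768 / 89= -536.72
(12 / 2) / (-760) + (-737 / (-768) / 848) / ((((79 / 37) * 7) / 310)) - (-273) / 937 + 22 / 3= 122468353207681 / 16029331261440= 7.64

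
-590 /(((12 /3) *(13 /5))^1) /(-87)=1475 /2262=0.65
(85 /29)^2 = 7225 /841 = 8.59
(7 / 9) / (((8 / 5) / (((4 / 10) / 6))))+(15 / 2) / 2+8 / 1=2545 / 216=11.78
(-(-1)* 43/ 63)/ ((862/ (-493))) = -0.39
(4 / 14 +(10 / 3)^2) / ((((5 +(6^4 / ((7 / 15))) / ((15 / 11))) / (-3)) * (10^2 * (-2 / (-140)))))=-2513 / 214365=-0.01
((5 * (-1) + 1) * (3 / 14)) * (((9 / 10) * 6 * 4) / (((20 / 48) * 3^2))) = -864 / 175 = -4.94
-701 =-701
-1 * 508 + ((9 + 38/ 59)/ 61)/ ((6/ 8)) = -5482600/ 10797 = -507.79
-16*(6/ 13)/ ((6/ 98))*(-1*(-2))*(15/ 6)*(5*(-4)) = 156800/ 13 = 12061.54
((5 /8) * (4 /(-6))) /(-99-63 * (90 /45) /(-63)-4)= 5 /1212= 0.00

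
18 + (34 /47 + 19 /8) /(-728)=4925939 /273728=18.00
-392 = -392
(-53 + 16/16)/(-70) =26/35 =0.74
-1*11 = -11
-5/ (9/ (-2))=10/ 9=1.11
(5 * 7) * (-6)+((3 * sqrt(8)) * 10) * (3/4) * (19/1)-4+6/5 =996.35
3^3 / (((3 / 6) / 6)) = 324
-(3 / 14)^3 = -27 / 2744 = -0.01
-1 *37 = -37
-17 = -17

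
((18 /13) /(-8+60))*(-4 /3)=-6 /169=-0.04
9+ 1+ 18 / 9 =12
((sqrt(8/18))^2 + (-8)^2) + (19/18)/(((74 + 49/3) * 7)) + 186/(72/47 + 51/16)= 599329385/5770674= 103.86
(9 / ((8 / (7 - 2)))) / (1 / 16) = 90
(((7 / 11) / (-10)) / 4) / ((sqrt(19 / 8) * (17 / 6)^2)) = -63 * sqrt(38) / 302005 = -0.00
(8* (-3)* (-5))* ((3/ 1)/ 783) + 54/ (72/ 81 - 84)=-6181/ 32538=-0.19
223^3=11089567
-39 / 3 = -13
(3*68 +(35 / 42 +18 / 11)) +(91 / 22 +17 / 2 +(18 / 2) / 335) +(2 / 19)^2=1749143909 / 7981710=219.14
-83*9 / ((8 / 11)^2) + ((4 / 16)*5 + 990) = -26947 / 64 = -421.05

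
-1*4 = -4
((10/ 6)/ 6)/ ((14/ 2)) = 5/ 126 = 0.04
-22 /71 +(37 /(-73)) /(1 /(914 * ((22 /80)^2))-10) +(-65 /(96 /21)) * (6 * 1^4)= -1959176935983 /22895176880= -85.57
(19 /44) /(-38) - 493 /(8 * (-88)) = 485 /704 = 0.69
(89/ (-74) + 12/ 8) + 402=14885/ 37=402.30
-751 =-751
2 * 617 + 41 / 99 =122207 / 99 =1234.41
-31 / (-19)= 1.63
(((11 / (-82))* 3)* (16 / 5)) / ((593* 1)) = -264 / 121565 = -0.00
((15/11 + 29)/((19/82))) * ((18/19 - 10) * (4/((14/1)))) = -9421472/27797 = -338.94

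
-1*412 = -412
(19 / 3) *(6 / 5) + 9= 83 / 5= 16.60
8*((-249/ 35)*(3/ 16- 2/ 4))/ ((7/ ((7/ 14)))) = 249/ 196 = 1.27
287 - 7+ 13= 293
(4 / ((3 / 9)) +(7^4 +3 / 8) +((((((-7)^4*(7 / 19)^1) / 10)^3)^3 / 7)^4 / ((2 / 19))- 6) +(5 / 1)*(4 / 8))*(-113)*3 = -16219920143754246098899690000000000000000000000000000000000000000000000.00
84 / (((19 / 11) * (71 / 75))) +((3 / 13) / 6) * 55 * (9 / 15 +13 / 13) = 960256 / 17537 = 54.76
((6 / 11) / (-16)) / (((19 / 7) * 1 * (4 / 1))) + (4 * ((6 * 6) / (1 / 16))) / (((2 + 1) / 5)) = 25681899 / 6688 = 3840.00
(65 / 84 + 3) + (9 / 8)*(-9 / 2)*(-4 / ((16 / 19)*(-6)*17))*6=53905 / 22848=2.36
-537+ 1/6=-3221/6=-536.83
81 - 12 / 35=2823 / 35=80.66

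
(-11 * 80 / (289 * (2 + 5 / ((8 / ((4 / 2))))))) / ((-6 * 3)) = 1760 / 33813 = 0.05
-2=-2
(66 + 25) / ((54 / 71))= 6461 / 54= 119.65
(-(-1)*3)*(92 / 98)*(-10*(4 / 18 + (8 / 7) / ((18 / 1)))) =-2760 / 343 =-8.05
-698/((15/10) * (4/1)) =-116.33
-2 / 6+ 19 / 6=17 / 6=2.83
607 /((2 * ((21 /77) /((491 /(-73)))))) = -3278407 /438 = -7484.95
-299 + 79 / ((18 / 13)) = -4355 / 18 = -241.94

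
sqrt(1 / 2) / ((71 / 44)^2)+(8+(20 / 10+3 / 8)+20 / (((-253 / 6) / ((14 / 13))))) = 968 * sqrt(2) / 5041+259547 / 26312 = 10.14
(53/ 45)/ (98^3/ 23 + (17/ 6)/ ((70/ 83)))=34132/ 1185999279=0.00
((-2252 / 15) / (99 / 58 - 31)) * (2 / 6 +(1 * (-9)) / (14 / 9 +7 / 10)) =-10030408 / 535185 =-18.74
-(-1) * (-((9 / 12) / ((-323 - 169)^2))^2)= -1 / 104168853504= -0.00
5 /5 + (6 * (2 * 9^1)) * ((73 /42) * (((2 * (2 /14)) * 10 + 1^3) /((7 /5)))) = 177733 /343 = 518.17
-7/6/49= -0.02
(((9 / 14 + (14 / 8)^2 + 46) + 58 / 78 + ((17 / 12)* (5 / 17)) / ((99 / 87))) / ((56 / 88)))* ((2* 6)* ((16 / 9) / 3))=29298772 / 51597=567.84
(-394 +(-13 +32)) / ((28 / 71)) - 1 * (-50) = -25225 / 28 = -900.89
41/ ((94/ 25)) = 1025/ 94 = 10.90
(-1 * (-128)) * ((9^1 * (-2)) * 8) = -18432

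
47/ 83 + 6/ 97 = 5057/ 8051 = 0.63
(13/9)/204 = 13/1836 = 0.01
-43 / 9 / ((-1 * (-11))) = -43 / 99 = -0.43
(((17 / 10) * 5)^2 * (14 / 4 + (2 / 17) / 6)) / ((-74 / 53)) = -182.13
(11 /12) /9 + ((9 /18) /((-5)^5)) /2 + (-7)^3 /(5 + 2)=-4125788 /84375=-48.90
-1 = -1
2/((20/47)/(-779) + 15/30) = 146452/36573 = 4.00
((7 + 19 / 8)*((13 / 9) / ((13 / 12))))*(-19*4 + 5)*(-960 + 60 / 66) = 9363125 / 11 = 851193.18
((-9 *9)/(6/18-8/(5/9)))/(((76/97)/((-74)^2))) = 161343495/4009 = 40245.32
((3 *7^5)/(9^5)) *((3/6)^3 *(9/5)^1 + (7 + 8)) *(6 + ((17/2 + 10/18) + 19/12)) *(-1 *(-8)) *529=1081107132091/1180980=915432.21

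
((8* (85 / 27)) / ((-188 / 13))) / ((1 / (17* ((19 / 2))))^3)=-37236585035 / 5076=-7335812.65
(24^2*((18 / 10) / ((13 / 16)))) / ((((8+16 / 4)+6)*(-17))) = -4608 / 1105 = -4.17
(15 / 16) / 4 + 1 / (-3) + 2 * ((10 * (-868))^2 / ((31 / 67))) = 325673599.90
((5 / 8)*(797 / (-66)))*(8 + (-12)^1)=3985 / 132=30.19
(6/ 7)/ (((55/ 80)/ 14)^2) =43008/ 121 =355.44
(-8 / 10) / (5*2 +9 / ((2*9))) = -8 / 105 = -0.08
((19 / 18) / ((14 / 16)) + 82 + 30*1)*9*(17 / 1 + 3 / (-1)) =14264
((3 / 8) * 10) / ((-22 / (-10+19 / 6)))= 205 / 176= 1.16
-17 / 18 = -0.94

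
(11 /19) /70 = 11 /1330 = 0.01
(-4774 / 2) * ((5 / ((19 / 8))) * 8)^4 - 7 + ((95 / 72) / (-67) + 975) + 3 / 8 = -60370871610198967 / 314334252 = -192059475.63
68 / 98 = 0.69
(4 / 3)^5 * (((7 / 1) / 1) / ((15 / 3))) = 7168 / 1215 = 5.90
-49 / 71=-0.69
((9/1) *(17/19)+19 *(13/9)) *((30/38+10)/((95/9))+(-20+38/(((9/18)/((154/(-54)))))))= -13946122430/1666737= -8367.32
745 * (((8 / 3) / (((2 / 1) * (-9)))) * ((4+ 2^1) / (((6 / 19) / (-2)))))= 113240 / 27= 4194.07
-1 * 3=-3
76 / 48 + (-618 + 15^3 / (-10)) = -11447 / 12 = -953.92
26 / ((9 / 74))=1924 / 9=213.78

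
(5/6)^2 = 0.69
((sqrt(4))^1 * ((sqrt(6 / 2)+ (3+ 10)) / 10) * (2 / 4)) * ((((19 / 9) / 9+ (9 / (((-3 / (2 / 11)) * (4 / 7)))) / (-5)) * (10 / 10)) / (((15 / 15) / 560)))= 106148 * sqrt(3) / 4455+ 1379924 / 4455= 351.02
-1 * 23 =-23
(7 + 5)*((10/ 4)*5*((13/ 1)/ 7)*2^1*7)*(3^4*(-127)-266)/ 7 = -41156700/ 7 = -5879528.57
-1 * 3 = -3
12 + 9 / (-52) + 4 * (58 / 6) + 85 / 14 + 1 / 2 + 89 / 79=5020073 / 86268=58.19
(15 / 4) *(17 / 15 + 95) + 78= 877 / 2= 438.50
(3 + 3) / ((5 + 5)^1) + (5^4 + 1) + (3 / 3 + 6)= 633.60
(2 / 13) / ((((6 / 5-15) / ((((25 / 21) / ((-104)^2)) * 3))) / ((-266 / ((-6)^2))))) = 2375 / 87317568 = 0.00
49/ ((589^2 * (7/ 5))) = 35/ 346921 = 0.00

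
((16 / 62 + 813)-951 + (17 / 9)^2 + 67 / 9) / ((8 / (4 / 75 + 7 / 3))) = -28480511 / 753300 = -37.81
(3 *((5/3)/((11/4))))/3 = 20/33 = 0.61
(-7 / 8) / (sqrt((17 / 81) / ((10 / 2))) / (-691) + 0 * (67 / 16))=43533 * sqrt(85) / 136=2951.14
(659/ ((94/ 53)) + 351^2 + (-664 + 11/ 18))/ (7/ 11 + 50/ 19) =10866031429/ 288909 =37610.57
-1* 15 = -15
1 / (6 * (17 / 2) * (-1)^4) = 1 / 51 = 0.02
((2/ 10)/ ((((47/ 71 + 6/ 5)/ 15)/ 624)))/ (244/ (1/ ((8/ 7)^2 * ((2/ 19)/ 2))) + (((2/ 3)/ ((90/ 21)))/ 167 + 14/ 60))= 9299141560800/ 157309096991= 59.11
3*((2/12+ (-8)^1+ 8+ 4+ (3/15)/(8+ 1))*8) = 1508/15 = 100.53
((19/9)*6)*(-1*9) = -114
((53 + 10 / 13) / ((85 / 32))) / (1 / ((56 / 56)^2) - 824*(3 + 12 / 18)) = -67104 / 10012405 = -0.01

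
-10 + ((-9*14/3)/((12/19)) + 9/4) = -297/4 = -74.25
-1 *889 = -889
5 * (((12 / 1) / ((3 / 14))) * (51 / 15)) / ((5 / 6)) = 5712 / 5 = 1142.40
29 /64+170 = 10909 /64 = 170.45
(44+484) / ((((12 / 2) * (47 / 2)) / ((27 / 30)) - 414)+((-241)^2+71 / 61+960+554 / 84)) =1352736 / 150623633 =0.01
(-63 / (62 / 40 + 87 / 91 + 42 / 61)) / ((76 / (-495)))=865539675 / 6738559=128.45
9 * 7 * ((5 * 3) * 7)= 6615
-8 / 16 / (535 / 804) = -402 / 535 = -0.75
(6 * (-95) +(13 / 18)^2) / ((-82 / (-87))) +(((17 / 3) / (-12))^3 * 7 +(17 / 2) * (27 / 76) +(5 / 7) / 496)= -4747254102649 / 7886870208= -601.92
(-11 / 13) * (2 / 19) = -22 / 247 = -0.09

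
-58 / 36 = -29 / 18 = -1.61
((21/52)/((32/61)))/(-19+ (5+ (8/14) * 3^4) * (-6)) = -8967/3805568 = -0.00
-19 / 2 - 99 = -217 / 2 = -108.50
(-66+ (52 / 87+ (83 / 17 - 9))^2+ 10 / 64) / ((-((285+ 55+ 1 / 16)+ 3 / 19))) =71091544465 / 452480920614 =0.16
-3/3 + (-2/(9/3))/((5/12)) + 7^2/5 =36/5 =7.20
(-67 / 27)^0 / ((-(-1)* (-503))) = -1 / 503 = -0.00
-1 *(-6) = 6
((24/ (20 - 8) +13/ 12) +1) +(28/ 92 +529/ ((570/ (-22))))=-16.03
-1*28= -28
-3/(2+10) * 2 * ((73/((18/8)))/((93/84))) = -4088/279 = -14.65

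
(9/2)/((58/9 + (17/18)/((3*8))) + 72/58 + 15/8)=56376/120271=0.47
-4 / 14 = -2 / 7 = -0.29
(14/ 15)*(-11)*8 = -1232/ 15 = -82.13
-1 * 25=-25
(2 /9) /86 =0.00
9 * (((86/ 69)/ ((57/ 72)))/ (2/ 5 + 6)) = 1935/ 874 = 2.21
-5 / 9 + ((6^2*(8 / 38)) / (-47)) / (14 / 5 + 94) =-541885 / 972477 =-0.56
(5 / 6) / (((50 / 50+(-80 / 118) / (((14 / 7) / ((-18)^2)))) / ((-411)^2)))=-16610565 / 12842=-1293.46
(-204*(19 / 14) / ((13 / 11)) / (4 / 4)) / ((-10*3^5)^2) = -3553 / 89557650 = -0.00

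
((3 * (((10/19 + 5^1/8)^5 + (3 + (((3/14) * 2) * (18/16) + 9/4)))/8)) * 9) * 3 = 356766978471129/4543661473792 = 78.52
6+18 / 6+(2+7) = 18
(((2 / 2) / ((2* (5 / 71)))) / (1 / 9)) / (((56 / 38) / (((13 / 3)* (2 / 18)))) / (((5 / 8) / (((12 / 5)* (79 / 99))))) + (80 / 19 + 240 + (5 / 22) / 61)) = 48139065 / 191044337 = 0.25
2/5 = 0.40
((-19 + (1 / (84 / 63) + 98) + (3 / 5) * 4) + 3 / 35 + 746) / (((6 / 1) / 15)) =115953 / 56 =2070.59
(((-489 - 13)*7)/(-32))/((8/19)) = 33383/128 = 260.80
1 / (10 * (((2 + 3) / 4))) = 2 / 25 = 0.08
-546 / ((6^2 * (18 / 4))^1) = -91 / 27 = -3.37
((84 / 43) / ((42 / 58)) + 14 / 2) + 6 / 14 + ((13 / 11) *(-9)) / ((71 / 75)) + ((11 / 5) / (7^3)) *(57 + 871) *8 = 2678629297 / 57594845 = 46.51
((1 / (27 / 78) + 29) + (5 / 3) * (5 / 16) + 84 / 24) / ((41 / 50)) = 129275 / 2952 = 43.79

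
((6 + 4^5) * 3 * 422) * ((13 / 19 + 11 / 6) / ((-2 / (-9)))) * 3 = 842045085 / 19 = 44318162.37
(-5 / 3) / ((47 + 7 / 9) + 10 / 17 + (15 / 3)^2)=-51 / 2245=-0.02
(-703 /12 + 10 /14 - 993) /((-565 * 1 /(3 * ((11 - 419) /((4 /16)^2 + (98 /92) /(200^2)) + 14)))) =-33063063237361 /910037590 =-36331.54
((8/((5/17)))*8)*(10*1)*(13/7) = 28288/7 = 4041.14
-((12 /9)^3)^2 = -4096 /729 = -5.62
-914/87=-10.51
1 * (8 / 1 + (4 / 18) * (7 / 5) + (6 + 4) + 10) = 1274 / 45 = 28.31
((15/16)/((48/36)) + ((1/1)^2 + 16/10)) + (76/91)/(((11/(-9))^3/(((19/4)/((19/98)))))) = -43763209/5536960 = -7.90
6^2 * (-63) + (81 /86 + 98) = -186539 /86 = -2169.06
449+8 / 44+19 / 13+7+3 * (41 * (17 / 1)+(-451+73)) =1414.64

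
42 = 42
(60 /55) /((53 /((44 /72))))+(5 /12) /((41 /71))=6381 /8692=0.73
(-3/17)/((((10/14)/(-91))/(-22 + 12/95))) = -3971058/8075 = -491.77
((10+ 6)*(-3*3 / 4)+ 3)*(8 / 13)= -264 / 13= -20.31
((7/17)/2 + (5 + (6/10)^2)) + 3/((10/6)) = 6261/850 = 7.37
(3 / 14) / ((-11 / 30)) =-0.58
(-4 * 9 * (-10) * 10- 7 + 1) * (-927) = -3331638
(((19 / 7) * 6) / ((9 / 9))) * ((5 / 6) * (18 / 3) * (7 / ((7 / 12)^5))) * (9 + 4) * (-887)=-1635490621440 / 16807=-97310086.36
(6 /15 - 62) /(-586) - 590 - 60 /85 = -14708912 /24905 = -590.60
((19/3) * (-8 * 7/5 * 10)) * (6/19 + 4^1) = -9184/3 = -3061.33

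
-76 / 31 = -2.45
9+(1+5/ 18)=185/ 18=10.28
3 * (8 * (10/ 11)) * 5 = 1200/ 11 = 109.09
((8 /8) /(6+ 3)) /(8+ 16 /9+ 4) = 0.01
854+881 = 1735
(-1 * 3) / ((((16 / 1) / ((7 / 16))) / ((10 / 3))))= -35 / 128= -0.27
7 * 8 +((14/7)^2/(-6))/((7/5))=55.52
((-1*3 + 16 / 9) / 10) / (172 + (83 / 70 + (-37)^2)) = -77 / 971577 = -0.00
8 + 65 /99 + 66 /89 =82807 /8811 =9.40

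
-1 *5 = -5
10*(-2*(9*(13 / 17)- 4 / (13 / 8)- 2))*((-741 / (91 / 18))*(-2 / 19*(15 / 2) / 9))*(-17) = 963000 / 91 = 10582.42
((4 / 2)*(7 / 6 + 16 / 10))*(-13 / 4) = -1079 / 60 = -17.98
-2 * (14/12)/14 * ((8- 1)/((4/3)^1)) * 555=-3885/8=-485.62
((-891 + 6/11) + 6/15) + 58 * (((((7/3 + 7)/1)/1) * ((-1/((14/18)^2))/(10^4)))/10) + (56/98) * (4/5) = -856246113/962500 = -889.61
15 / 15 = 1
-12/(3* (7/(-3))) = 12/7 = 1.71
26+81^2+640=7227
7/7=1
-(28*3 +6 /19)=-1602 /19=-84.32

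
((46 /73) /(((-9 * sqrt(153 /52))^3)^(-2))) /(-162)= -52654.96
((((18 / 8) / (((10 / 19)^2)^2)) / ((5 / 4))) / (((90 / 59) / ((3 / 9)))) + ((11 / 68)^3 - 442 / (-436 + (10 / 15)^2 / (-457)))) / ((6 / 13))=20298875646219001 / 1524867462000000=13.31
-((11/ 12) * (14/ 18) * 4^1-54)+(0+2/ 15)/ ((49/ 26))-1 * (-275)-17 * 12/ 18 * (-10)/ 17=2202038/ 6615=332.89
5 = 5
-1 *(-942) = 942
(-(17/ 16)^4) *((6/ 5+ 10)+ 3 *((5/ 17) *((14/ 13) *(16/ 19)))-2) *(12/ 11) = -1547256003/ 111288320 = -13.90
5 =5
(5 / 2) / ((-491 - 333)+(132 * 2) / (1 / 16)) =1 / 1360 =0.00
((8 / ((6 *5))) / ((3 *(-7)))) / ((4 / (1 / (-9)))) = 1 / 2835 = 0.00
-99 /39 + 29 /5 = 212 /65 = 3.26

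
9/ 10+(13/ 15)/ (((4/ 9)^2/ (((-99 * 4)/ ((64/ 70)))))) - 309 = -1413399/ 640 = -2208.44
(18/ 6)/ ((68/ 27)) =81/ 68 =1.19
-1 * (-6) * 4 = 24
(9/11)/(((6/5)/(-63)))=-945/22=-42.95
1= 1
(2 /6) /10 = 1 /30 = 0.03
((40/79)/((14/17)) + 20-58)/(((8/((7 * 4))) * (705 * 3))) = -10337/167085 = -0.06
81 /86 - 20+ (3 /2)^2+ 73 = 9665 /172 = 56.19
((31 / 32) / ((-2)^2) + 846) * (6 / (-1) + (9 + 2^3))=1191509 / 128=9308.66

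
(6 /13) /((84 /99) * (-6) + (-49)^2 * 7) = 22 /800891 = 0.00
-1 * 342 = -342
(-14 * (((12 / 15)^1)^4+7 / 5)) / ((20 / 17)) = -134589 / 6250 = -21.53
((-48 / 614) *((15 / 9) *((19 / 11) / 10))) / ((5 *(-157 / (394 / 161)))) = 29944 / 426802145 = 0.00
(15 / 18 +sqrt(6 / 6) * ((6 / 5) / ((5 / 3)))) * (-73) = -17009 / 150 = -113.39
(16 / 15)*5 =16 / 3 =5.33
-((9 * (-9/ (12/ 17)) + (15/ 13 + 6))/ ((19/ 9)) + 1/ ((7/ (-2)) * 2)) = 353473/ 6916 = 51.11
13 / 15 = 0.87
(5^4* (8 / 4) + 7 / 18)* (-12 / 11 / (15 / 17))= -765238 / 495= -1545.94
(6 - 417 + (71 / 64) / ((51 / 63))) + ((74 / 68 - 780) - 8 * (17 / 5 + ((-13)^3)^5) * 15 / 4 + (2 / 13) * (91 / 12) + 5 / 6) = 1535576790422721421.46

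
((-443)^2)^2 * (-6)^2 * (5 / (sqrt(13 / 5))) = 6932460600180 * sqrt(65) / 13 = 4299329552967.36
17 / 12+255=3077 / 12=256.42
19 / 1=19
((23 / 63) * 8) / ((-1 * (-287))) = 184 / 18081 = 0.01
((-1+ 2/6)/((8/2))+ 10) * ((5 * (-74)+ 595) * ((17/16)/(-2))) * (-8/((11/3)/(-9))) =-2031075/88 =-23080.40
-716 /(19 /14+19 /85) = -852040 /1881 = -452.97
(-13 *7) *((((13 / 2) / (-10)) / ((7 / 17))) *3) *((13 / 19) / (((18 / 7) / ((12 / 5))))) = 261443 / 950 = 275.20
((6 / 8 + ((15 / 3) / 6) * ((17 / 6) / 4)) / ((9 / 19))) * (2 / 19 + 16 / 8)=965 / 162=5.96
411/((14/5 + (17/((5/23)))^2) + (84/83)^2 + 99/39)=0.07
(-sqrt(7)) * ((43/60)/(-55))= 43 * sqrt(7)/3300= 0.03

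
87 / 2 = 43.50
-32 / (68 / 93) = -744 / 17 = -43.76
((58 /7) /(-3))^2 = 3364 /441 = 7.63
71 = 71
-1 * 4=-4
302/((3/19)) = 5738/3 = 1912.67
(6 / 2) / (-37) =-3 / 37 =-0.08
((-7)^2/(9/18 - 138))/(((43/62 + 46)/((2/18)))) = -6076/7165125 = -0.00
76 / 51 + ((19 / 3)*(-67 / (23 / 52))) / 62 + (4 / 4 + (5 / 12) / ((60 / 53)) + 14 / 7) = -18528259 / 1745424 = -10.62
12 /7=1.71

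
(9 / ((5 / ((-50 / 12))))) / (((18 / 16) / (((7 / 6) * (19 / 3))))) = -1330 / 27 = -49.26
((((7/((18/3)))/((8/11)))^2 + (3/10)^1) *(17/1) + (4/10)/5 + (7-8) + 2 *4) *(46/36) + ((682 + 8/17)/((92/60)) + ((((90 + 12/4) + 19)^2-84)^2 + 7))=62937472064092849/405388800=155252123.55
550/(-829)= -550/829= -0.66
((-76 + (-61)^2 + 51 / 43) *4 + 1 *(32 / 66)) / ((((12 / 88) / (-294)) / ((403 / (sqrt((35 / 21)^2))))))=-326954080544 / 43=-7603583268.47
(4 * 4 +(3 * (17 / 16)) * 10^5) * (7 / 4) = 1115681 / 2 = 557840.50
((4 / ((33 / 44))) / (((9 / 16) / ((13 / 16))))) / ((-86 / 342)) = -3952 / 129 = -30.64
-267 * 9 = -2403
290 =290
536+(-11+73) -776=-178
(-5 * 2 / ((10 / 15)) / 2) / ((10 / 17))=-51 / 4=-12.75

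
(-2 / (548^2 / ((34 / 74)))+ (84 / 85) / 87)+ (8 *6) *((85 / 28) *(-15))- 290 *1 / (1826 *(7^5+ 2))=-2185.70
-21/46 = -0.46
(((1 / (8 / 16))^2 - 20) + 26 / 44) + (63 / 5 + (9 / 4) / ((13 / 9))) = -3579 / 2860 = -1.25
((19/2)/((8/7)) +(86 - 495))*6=-19233/8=-2404.12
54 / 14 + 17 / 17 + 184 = 1322 / 7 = 188.86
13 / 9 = 1.44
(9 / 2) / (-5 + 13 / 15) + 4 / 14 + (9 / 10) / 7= -0.67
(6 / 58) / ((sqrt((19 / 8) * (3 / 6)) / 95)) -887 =-887 + 60 * sqrt(19) / 29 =-877.98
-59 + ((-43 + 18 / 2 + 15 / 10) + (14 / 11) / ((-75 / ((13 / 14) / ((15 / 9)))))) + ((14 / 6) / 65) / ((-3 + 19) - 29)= -127590907 / 1394250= -91.51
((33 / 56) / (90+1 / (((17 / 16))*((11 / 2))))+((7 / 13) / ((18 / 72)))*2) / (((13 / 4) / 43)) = 2277256565 / 39895492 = 57.08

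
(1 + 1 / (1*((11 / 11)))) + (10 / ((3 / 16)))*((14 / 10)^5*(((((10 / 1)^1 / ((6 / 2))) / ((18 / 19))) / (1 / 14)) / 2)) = 71550842 / 10125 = 7066.75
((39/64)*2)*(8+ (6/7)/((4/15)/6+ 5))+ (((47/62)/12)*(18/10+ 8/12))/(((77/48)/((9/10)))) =2177043369/216739600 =10.04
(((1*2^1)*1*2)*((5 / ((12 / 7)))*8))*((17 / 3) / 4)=1190 / 9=132.22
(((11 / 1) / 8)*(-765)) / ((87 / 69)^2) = -661.64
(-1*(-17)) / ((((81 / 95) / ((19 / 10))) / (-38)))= -116603 / 81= -1439.54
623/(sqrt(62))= 623*sqrt(62)/62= 79.12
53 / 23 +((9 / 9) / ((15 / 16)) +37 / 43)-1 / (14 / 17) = 626641 / 207690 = 3.02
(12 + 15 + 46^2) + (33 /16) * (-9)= 33991 /16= 2124.44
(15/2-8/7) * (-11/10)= -6.99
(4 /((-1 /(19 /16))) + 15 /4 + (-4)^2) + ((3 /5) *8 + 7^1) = 134 /5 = 26.80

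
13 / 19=0.68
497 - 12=485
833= 833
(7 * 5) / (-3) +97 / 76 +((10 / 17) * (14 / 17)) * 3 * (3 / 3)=-588881 / 65892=-8.94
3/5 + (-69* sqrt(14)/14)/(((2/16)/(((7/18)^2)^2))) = 3/5-7889* sqrt(14)/8748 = -2.77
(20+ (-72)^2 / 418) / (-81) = -0.40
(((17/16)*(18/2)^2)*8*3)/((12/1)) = 1377/8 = 172.12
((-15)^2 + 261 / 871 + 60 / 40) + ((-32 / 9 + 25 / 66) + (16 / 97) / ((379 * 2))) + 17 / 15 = 3562430828683 / 15850183635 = 224.76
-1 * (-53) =53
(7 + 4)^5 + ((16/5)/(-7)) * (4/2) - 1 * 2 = 5636683/35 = 161048.09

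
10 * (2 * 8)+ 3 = 163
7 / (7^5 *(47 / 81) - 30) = 567 / 787499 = 0.00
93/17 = 5.47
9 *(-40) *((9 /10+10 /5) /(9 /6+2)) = -2088 /7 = -298.29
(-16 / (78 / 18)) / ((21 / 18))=-288 / 91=-3.16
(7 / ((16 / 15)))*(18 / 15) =63 / 8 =7.88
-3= -3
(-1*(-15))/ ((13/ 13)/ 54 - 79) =-162/ 853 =-0.19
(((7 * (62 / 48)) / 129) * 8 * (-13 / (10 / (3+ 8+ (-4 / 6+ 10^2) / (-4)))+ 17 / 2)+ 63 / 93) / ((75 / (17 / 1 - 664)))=-7231404481 / 53986500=-133.95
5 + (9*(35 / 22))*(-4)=-575 / 11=-52.27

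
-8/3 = -2.67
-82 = -82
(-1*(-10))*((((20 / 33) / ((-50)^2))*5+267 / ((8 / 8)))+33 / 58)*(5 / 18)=12803233 / 17226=743.25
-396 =-396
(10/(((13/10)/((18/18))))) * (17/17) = 100/13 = 7.69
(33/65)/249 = 11/5395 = 0.00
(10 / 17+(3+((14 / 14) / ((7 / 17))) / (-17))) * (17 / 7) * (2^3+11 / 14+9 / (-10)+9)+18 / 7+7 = 51745 / 343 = 150.86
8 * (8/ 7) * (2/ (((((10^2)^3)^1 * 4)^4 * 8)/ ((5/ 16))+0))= 1/ 358400000000000000000000000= 0.00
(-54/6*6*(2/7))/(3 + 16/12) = -324/91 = -3.56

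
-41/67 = -0.61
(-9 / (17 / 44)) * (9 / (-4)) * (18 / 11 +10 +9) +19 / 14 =1082.95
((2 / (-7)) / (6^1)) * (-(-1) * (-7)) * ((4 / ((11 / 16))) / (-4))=-16 / 33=-0.48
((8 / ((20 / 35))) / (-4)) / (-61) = 7 / 122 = 0.06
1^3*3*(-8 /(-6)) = 4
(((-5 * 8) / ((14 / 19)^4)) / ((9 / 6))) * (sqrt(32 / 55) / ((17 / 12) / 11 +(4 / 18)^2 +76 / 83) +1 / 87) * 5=-23363948880 * sqrt(110) / 776889169-3258025 / 626661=-320.61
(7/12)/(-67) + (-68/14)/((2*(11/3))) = -41543/61908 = -0.67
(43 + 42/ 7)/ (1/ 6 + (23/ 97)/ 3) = 28518/ 143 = 199.43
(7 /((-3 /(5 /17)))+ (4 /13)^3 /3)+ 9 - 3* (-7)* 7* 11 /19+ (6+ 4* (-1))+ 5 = 71267318 /709631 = 100.43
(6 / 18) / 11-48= -47.97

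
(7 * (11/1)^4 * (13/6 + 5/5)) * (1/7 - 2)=-3616327/6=-602721.17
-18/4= -9/2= -4.50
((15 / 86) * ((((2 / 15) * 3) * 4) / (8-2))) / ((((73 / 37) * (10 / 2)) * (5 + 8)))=74 / 204035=0.00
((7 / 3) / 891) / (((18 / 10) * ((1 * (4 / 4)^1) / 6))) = 70 / 8019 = 0.01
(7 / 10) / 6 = 7 / 60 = 0.12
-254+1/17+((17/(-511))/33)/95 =-253.94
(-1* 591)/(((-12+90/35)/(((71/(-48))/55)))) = -97909/58080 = -1.69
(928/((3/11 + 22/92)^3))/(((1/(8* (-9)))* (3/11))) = -31739746486272/17373979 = -1826855.35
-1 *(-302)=302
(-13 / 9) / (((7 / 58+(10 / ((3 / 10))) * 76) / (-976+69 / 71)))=52197158 / 93894873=0.56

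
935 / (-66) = -85 / 6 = -14.17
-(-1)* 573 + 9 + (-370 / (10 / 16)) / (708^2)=582.00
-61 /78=-0.78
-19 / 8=-2.38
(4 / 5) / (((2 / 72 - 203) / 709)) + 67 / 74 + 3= 1.11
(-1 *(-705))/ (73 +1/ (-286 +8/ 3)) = 599250/ 62047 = 9.66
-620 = -620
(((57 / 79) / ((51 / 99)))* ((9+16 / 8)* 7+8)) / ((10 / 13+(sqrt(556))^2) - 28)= 122265 / 543046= 0.23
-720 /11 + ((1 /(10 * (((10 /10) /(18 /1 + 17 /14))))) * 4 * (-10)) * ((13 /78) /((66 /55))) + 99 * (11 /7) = 110107 /1386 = 79.44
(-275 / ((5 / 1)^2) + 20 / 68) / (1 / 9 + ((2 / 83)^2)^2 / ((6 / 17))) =-77736729798 / 806798393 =-96.35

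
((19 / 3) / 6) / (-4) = -19 / 72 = -0.26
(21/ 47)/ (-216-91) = -21/ 14429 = -0.00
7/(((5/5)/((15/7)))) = 15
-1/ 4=-0.25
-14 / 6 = -7 / 3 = -2.33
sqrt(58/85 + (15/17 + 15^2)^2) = sqrt(368644930)/85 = 225.88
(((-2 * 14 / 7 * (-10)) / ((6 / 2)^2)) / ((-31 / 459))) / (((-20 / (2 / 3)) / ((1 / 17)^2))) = 4 / 527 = 0.01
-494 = -494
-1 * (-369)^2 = -136161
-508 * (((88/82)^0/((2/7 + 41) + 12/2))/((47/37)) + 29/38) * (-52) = 6088821960/295583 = 20599.36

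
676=676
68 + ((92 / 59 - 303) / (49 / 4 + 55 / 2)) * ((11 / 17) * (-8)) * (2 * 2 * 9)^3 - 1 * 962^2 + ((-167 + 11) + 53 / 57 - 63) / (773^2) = 1640576057811117598 / 1810550514327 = 906120.01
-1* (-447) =447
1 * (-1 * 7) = -7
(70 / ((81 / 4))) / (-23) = -280 / 1863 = -0.15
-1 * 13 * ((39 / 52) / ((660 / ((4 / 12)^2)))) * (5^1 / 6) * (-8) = 13 / 1188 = 0.01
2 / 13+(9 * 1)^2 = 1055 / 13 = 81.15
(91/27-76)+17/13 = -25034/351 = -71.32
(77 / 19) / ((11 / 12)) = 84 / 19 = 4.42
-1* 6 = -6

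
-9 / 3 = -3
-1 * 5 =-5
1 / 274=0.00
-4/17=-0.24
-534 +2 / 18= -4805 / 9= -533.89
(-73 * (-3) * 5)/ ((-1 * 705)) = -73/ 47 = -1.55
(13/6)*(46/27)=299/81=3.69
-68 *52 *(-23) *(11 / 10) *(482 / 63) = 215600528 / 315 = 684446.12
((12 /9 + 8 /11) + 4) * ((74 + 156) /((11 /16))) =2027.55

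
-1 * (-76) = 76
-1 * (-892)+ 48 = 940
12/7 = 1.71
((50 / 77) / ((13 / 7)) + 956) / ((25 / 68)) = 9299544 / 3575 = 2601.27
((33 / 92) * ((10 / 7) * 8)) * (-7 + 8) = 660 / 161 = 4.10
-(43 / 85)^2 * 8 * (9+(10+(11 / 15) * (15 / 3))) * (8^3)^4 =-4065993999515648 / 1275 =-3189014901580.90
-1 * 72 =-72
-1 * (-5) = 5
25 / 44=0.57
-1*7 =-7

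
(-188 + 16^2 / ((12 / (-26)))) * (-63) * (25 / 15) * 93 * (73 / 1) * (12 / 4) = 1588218660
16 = 16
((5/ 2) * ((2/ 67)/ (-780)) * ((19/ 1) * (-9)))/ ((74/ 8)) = 57/ 32227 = 0.00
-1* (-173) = 173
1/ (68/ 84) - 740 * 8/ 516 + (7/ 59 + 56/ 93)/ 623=-1218061072/ 118992911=-10.24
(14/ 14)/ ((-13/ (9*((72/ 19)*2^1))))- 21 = -6483/ 247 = -26.25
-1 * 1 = -1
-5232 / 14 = -2616 / 7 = -373.71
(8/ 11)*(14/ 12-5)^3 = -12167/ 297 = -40.97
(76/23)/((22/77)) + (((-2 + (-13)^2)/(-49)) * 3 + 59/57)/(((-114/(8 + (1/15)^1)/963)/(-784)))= -61141336778/124545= -490917.63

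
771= 771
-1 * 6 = -6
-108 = -108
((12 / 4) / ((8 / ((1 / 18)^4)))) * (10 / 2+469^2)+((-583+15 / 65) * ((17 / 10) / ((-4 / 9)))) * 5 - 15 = 6751413169 / 606528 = 11131.25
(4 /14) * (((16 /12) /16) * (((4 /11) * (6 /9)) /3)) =4 /2079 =0.00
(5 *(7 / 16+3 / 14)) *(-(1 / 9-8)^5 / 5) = 131708742623 / 6613488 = 19915.17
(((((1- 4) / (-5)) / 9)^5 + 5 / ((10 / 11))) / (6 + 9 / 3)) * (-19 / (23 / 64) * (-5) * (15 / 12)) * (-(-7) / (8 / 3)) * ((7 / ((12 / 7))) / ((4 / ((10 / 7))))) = 7776761237 / 10060200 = 773.02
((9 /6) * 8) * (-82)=-984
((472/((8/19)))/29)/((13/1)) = 1121/377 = 2.97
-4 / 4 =-1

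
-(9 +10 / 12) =-59 / 6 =-9.83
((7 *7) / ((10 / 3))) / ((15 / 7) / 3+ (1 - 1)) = 1029 / 50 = 20.58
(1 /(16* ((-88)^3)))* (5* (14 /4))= -35 /21807104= -0.00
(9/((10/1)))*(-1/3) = -3/10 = -0.30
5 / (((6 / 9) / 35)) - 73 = 379 / 2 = 189.50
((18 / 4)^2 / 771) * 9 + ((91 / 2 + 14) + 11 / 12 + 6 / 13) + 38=1986851 / 20046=99.11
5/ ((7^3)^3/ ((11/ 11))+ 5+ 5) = 5/ 40353617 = 0.00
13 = 13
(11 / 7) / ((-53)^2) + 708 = 13921415 / 19663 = 708.00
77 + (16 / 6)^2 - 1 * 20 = 577 / 9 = 64.11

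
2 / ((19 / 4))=8 / 19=0.42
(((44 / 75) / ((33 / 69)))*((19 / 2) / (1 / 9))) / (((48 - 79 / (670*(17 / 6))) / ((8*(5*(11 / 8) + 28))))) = 92580198 / 151735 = 610.14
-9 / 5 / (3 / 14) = -42 / 5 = -8.40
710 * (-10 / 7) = -7100 / 7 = -1014.29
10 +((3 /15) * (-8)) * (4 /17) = 818 /85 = 9.62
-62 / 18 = -31 / 9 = -3.44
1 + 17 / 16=33 / 16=2.06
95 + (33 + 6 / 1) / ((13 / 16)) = 143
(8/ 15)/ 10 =4/ 75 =0.05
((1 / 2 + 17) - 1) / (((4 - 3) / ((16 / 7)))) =264 / 7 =37.71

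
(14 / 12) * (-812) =-947.33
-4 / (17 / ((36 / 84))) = -12 / 119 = -0.10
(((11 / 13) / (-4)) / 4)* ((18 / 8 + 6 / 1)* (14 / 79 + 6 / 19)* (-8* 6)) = 201465 / 19513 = 10.32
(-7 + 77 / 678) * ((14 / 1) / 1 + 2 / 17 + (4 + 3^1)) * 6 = -1676171 / 1921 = -872.55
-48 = -48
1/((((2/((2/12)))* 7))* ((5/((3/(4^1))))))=1/560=0.00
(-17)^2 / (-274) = -289 / 274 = -1.05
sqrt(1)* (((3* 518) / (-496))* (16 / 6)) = -259 / 31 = -8.35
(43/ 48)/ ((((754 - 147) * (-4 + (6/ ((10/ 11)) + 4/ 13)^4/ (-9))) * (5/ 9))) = -4144915125/ 400965608328112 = -0.00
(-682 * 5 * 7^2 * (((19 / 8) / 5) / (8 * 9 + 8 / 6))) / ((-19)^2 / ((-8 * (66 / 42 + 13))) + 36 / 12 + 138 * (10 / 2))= -90117 / 57445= -1.57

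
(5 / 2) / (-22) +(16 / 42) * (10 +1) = 4.08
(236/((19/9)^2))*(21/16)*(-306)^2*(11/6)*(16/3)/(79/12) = 275651649504/28519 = 9665544.01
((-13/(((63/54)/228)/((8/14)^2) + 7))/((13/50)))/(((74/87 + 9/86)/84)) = -98259609600/156783739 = -626.72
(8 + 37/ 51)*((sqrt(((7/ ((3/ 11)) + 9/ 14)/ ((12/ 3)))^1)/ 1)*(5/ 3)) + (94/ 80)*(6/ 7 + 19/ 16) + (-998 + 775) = -988277/ 4480 + 2225*sqrt(46410)/ 12852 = -183.30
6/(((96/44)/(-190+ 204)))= 77/2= 38.50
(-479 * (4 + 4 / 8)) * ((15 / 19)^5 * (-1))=3273665625 / 4952198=661.05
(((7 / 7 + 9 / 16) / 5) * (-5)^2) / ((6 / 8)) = 125 / 12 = 10.42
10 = 10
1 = 1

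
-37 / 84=-0.44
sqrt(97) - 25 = -15.15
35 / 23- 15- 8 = -494 / 23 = -21.48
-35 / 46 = -0.76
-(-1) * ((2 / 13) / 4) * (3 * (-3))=-9 / 26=-0.35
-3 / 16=-0.19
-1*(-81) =81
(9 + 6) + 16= 31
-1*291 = -291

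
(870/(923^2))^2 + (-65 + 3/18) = -282329590643549/4354698126246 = -64.83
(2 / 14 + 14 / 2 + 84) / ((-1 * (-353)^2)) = -638 / 872263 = -0.00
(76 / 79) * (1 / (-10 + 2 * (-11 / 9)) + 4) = 8341 / 2212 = 3.77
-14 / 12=-7 / 6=-1.17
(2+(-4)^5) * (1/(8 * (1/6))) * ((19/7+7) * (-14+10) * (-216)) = -6433344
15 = 15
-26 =-26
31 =31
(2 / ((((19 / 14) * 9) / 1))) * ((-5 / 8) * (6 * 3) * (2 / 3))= -70 / 57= -1.23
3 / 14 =0.21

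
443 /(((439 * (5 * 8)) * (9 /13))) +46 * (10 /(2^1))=36354959 /158040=230.04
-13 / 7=-1.86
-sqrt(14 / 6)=-sqrt(21) / 3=-1.53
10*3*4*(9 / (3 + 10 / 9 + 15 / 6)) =163.36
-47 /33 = -1.42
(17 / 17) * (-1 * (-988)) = 988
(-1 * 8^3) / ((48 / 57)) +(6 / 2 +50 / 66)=-19940 / 33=-604.24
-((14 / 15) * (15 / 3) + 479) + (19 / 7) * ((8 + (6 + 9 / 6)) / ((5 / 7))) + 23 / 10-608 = -1030.47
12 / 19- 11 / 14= -41 / 266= -0.15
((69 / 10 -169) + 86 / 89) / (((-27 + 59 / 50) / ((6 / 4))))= 2151135 / 229798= 9.36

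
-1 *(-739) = 739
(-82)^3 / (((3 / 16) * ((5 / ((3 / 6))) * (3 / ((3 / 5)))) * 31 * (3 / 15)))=-4410944 / 465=-9485.90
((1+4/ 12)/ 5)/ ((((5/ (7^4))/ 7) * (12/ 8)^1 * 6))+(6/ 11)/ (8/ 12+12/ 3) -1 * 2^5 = 3519431/ 51975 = 67.71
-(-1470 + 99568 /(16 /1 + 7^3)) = 428162 /359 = 1192.65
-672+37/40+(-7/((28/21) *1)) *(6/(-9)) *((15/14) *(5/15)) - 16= -27433/40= -685.82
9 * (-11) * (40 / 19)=-3960 / 19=-208.42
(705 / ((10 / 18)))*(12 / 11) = 15228 / 11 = 1384.36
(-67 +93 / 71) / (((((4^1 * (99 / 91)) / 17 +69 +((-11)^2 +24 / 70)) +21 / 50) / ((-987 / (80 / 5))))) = 22254407175 / 1049046797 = 21.21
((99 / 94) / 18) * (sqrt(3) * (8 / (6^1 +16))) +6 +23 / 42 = sqrt(3) / 47 +275 / 42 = 6.58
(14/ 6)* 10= 70/ 3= 23.33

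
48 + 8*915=7368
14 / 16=7 / 8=0.88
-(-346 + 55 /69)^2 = -567344761 /4761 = -119165.04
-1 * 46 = -46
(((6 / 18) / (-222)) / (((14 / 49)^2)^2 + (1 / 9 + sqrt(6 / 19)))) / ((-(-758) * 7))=16585765 / 150249703358612 - 7411887 * sqrt(114) / 150249703358612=-0.00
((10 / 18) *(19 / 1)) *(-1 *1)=-95 / 9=-10.56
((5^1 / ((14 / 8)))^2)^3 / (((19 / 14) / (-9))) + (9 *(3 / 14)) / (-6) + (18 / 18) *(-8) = -4618629227 / 1277332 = -3615.84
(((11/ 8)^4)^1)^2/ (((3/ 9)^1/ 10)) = 3215383215/ 8388608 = 383.30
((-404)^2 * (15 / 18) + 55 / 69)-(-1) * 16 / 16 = 136015.13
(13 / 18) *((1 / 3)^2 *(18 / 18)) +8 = 1309 / 162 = 8.08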